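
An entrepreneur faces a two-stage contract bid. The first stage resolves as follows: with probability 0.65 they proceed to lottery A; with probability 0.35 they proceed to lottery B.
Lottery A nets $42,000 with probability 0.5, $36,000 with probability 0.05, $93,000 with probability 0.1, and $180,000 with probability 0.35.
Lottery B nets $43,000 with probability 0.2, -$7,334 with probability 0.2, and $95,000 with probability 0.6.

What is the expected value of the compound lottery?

$84,261.62

EV(A) = 0.5 × 42000 + 0.05 × 36000 + 0.1 × 93000 + 0.35 × 180000 = 21000 + 1800 + 9300 + 63000 = 95100
EV(B) = 0.2 × 43000 + 0.2 × (-7334) + 0.6 × 95000 = 8600 − 1466.8 + 57000 = 64133.2
Overall = 0.65 × 95100 + 0.35 × 64133.2 = 61815 + 22446.62 = 84261.62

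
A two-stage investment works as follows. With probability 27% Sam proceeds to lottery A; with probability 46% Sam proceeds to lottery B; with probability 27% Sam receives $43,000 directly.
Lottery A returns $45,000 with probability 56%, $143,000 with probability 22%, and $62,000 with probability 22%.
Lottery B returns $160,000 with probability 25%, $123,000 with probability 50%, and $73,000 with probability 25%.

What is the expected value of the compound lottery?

EV(A) = 0.56 × 45000 + 0.22 × 143000 + 0.22 × 62000 = 25200 + 31460 + 13640 = 70300
EV(B) = 0.25 × 160000 + 0.5 × 123000 + 0.25 × 73000 = 40000 + 61500 + 18250 = 119750
Branch C: 43000 (certain)
Overall = 0.27 × 70300 + 0.46 × 119750 + 0.27 × 43000 = 18981 + 55085 + 11610 = 85676

$85,676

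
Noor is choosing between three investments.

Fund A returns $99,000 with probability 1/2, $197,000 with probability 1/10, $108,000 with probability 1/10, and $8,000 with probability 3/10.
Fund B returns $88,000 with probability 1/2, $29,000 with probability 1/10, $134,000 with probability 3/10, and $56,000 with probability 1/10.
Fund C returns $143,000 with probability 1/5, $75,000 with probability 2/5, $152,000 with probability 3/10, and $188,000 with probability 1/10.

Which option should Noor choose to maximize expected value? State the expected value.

Fund C ($123,000)

Fund A = 1/2 × 99000 + 1/10 × 197000 + 1/10 × 108000 + 3/10 × 8000 = 49500 + 19700 + 10800 + 2400 = 82400
Fund B = 1/2 × 88000 + 1/10 × 29000 + 3/10 × 134000 + 1/10 × 56000 = 44000 + 2900 + 40200 + 5600 = 92700
Fund C = 1/5 × 143000 + 2/5 × 75000 + 3/10 × 152000 + 1/10 × 188000 = 28600 + 30000 + 45600 + 18800 = 123000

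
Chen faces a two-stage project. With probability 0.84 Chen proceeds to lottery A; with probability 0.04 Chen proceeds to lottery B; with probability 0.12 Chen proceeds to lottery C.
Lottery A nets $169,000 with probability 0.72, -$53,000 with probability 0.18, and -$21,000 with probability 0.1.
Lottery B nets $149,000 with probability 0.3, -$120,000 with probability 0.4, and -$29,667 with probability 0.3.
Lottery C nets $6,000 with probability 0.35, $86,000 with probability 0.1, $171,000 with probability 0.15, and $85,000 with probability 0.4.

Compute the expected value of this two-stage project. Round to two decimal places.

EV(A) = 0.72 × 169000 + 0.18 × (-53000) + 0.1 × (-21000) = 121680 − 9540 − 2100 = 110040
EV(B) = 0.3 × 149000 + 0.4 × (-120000) + 0.3 × (-29667) = 44700 − 48000 − 8900.1 = -12200.1
EV(C) = 0.35 × 6000 + 0.1 × 86000 + 0.15 × 171000 + 0.4 × 85000 = 2100 + 8600 + 25650 + 34000 = 70350
Overall = 0.84 × 110040 + 0.04 × (-12200.1) + 0.12 × 70350 = 92433.6 − 488.004 + 8442 = 100387.596

$100,387.60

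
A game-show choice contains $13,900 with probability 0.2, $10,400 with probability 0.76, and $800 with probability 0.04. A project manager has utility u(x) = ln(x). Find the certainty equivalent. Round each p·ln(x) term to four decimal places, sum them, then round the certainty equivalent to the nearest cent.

E[u] = 0.2·ln(13900) + 0.76·ln(10400) + 0.04·ln(800) = 1.9079 + 7.0297 + 0.2674 = 9.2050
CE = e^9.2050 ≈ 9946.74

$9,946.74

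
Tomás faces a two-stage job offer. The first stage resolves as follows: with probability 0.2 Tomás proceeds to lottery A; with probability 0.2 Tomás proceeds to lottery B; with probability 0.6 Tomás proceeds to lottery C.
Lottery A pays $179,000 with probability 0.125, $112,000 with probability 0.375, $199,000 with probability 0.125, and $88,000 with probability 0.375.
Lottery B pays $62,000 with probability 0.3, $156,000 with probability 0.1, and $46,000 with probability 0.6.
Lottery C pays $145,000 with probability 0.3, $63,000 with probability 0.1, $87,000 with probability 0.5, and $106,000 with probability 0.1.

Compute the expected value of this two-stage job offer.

$99,150

EV(A) = 0.125 × 179000 + 0.375 × 112000 + 0.125 × 199000 + 0.375 × 88000 = 22375 + 42000 + 24875 + 33000 = 122250
EV(B) = 0.3 × 62000 + 0.1 × 156000 + 0.6 × 46000 = 18600 + 15600 + 27600 = 61800
EV(C) = 0.3 × 145000 + 0.1 × 63000 + 0.5 × 87000 + 0.1 × 106000 = 43500 + 6300 + 43500 + 10600 = 103900
Overall = 0.2 × 122250 + 0.2 × 61800 + 0.6 × 103900 = 24450 + 12360 + 62340 = 99150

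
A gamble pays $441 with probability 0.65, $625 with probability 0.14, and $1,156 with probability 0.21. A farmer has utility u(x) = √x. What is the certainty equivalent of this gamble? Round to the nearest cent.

E[u] = 0.65·√441 + 0.14·√625 + 0.21·√1156 = 0.65·21 + 0.14·25 + 0.21·34 = 24.29
CE = (24.29)² = 590.0041

$590.00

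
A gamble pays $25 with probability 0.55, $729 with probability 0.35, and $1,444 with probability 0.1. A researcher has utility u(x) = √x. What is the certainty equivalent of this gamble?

E[u] = 0.55·√25 + 0.35·√729 + 0.1·√1444 = 0.55·5 + 0.35·27 + 0.1·38 = 16
CE = (16)² = 256

$256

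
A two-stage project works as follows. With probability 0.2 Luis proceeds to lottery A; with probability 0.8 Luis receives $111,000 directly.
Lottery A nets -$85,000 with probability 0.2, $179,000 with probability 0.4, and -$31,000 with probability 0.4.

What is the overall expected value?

EV(A) = 0.2 × (-85000) + 0.4 × 179000 + 0.4 × (-31000) = -17000 + 71600 − 12400 = 42200
Branch B: 111000 (certain)
Overall = 0.2 × 42200 + 0.8 × 111000 = 8440 + 88800 = 97240

$97,240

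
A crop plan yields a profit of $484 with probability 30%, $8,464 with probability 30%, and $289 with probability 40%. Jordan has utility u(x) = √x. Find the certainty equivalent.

E[u] = 0.3·√484 + 0.3·√8464 + 0.4·√289 = 0.3·22 + 0.3·92 + 0.4·17 = 41
CE = (41)² = 1681

$1,681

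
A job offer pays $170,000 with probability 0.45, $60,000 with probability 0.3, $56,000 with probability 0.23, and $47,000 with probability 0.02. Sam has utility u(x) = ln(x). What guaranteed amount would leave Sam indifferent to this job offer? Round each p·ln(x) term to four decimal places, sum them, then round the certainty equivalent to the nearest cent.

$93,901.35

E[u] = 0.45·ln(170000) + 0.3·ln(60000) + 0.23·ln(56000) + 0.02·ln(47000) = 5.4196 + 3.3006 + 2.5146 + 0.2152 = 11.4500
CE = e^11.4500 ≈ 93901.35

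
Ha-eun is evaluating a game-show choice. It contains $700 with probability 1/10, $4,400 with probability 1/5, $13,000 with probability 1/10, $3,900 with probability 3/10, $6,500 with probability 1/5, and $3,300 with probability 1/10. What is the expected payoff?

EV = 1/10 × 700 + 1/5 × 4400 + 1/10 × 13000 + 3/10 × 3900 + 1/5 × 6500 + 1/10 × 3300 = 70 + 880 + 1300 + 1170 + 1300 + 330 = 5050

$5,050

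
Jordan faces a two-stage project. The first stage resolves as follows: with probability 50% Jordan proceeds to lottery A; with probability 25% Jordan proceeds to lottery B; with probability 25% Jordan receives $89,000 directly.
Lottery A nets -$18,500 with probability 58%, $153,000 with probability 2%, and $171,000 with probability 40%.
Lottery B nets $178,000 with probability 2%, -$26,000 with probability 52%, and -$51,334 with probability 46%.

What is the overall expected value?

EV(A) = 0.58 × (-18500) + 0.02 × 153000 + 0.4 × 171000 = -10730 + 3060 + 68400 = 60730
EV(B) = 0.02 × 178000 + 0.52 × (-26000) + 0.46 × (-51334) = 3560 − 13520 − 23613.64 = -33573.64
Branch C: 89000 (certain)
Overall = 0.5 × 60730 + 0.25 × (-33573.64) + 0.25 × 89000 = 30365 − 8393.41 + 22250 = 44221.59

$44,221.59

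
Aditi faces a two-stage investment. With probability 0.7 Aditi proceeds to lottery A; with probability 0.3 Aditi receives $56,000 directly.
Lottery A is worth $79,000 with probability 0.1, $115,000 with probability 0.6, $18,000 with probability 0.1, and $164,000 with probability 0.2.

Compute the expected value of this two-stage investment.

$94,850

EV(A) = 0.1 × 79000 + 0.6 × 115000 + 0.1 × 18000 + 0.2 × 164000 = 7900 + 69000 + 1800 + 32800 = 111500
Branch B: 56000 (certain)
Overall = 0.7 × 111500 + 0.3 × 56000 = 78050 + 16800 = 94850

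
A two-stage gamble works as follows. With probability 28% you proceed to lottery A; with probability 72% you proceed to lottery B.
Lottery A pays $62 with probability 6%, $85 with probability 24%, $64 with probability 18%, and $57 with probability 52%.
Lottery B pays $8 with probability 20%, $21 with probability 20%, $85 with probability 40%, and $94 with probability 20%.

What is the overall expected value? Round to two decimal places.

$60.47

EV(A) = 0.06 × 62 + 0.24 × 85 + 0.18 × 64 + 0.52 × 57 = 3.72 + 20.4 + 11.52 + 29.64 = 65.28
EV(B) = 0.2 × 8 + 0.2 × 21 + 0.4 × 85 + 0.2 × 94 = 1.6 + 4.2 + 34 + 18.8 = 58.6
Overall = 0.28 × 65.28 + 0.72 × 58.6 = 18.2784 + 42.192 = 60.4704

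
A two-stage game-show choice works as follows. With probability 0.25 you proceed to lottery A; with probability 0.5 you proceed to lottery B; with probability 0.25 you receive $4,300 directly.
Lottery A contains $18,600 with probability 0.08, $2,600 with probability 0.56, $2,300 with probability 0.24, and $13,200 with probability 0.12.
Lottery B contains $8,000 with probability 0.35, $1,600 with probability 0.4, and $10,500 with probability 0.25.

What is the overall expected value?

$5,377.50

EV(A) = 0.08 × 18600 + 0.56 × 2600 + 0.24 × 2300 + 0.12 × 13200 = 1488 + 1456 + 552 + 1584 = 5080
EV(B) = 0.35 × 8000 + 0.4 × 1600 + 0.25 × 10500 = 2800 + 640 + 2625 = 6065
Branch C: 4300 (certain)
Overall = 0.25 × 5080 + 0.5 × 6065 + 0.25 × 4300 = 1270 + 3032.5 + 1075 = 5377.5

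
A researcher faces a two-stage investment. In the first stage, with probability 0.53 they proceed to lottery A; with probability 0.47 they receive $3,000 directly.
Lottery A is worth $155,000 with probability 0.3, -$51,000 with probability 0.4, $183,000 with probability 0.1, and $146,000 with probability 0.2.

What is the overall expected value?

$40,418

EV(A) = 0.3 × 155000 + 0.4 × (-51000) + 0.1 × 183000 + 0.2 × 146000 = 46500 − 20400 + 18300 + 29200 = 73600
Branch B: 3000 (certain)
Overall = 0.53 × 73600 + 0.47 × 3000 = 39008 + 1410 = 40418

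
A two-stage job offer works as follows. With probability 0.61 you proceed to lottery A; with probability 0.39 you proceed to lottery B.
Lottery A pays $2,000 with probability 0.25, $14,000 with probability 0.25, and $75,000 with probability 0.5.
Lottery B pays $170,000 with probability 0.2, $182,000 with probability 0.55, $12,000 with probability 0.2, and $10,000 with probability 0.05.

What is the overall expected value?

$78,745

EV(A) = 0.25 × 2000 + 0.25 × 14000 + 0.5 × 75000 = 500 + 3500 + 37500 = 41500
EV(B) = 0.2 × 170000 + 0.55 × 182000 + 0.2 × 12000 + 0.05 × 10000 = 34000 + 100100 + 2400 + 500 = 137000
Overall = 0.61 × 41500 + 0.39 × 137000 = 25315 + 53430 = 78745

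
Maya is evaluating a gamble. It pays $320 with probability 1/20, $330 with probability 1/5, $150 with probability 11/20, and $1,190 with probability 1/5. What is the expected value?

EV = 1/20 × 320 + 1/5 × 330 + 11/20 × 150 + 1/5 × 1190 = 16 + 66 + 82.5 + 238 = 402.5

$402.50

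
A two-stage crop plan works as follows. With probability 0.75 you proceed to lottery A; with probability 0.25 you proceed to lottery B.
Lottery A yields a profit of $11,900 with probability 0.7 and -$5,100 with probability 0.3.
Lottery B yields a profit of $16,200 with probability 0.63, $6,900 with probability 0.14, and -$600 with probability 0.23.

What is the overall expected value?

$7,858.50

EV(A) = 0.7 × 11900 + 0.3 × (-5100) = 8330 − 1530 = 6800
EV(B) = 0.63 × 16200 + 0.14 × 6900 + 0.23 × (-600) = 10206 + 966 − 138 = 11034
Overall = 0.75 × 6800 + 0.25 × 11034 = 5100 + 2758.5 = 7858.5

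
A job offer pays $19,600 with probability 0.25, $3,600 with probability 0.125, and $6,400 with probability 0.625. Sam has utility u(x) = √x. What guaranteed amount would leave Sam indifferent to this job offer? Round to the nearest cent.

E[u] = 0.25·√19600 + 0.125·√3600 + 0.625·√6400 = 0.25·140 + 0.125·60 + 0.625·80 = 92.5
CE = (92.5)² = 8556.25

$8,556.25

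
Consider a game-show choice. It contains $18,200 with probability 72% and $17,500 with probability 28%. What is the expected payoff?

EV = 0.72 × 18200 + 0.28 × 17500 = 13104 + 4900 = 18004

$18,004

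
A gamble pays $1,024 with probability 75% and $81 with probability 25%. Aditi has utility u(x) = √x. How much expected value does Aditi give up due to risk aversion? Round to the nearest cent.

E[u] = 0.75·√1024 + 0.25·√81 = 0.75·32 + 0.25·9 = 26.25
CE = (26.25)² = 689.0625
Risk premium = EV − CE = 788.25 − 689.0625 = 99.1875

$99.19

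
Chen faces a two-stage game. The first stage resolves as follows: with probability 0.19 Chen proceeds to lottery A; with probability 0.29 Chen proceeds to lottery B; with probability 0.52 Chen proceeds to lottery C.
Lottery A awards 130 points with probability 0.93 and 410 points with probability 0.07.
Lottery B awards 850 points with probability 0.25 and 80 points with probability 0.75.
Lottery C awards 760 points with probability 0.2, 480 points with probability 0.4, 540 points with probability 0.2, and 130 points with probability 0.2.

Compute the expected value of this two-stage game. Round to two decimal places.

EV(A) = 0.93 × 130 + 0.07 × 410 = 120.9 + 28.7 = 149.6
EV(B) = 0.25 × 850 + 0.75 × 80 = 212.5 + 60 = 272.5
EV(C) = 0.2 × 760 + 0.4 × 480 + 0.2 × 540 + 0.2 × 130 = 152 + 192 + 108 + 26 = 478
Overall = 0.19 × 149.6 + 0.29 × 272.5 + 0.52 × 478 = 28.424 + 79.025 + 248.56 = 356.009

356.01 points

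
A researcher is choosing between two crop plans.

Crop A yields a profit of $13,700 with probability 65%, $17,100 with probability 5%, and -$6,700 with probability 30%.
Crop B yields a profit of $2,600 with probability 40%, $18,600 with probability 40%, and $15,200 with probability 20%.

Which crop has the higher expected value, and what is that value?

Crop B ($11,520)

Crop A = 0.65 × 13700 + 0.05 × 17100 + 0.3 × (-6700) = 8905 + 855 − 2010 = 7750
Crop B = 0.4 × 2600 + 0.4 × 18600 + 0.2 × 15200 = 1040 + 7440 + 3040 = 11520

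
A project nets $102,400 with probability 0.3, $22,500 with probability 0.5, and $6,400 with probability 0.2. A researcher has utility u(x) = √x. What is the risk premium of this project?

E[u] = 0.3·√102400 + 0.5·√22500 + 0.2·√6400 = 0.3·320 + 0.5·150 + 0.2·80 = 187
CE = (187)² = 34969
Risk premium = EV − CE = 43250 − 34969 = 8281

$8,281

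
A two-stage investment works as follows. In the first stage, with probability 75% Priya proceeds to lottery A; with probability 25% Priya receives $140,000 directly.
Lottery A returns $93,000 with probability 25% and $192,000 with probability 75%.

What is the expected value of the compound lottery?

EV(A) = 0.25 × 93000 + 0.75 × 192000 = 23250 + 144000 = 167250
Branch B: 140000 (certain)
Overall = 0.75 × 167250 + 0.25 × 140000 = 125437.5 + 35000 = 160437.5

$160,437.50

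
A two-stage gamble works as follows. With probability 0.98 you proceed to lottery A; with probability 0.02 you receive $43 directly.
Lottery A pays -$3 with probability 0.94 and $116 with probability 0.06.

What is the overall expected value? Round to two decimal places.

$4.92

EV(A) = 0.94 × (-3) + 0.06 × 116 = -2.82 + 6.96 = 4.14
Branch B: 43 (certain)
Overall = 0.98 × 4.14 + 0.02 × 43 = 4.0572 + 0.86 = 4.9172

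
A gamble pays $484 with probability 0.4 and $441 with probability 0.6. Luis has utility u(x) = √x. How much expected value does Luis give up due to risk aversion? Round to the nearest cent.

E[u] = 0.4·√484 + 0.6·√441 = 0.4·22 + 0.6·21 = 21.4
CE = (21.4)² = 457.96
Risk premium = EV − CE = 458.2 − 457.96 = 0.24

$0.24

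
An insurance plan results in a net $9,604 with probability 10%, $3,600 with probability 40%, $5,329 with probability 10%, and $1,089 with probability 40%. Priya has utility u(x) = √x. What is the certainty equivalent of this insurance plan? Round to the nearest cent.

$2,948.49

E[u] = 0.1·√9604 + 0.4·√3600 + 0.1·√5329 + 0.4·√1089 = 0.1·98 + 0.4·60 + 0.1·73 + 0.4·33 = 54.3
CE = (54.3)² = 2948.49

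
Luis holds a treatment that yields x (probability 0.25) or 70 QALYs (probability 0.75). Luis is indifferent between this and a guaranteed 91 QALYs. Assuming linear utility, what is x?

0.25·x + 0.75·70 = 91
0.25·x = 91 − 52.5 = 38.5
x = 38.5 / 0.25 = 154

x = 154 QALYs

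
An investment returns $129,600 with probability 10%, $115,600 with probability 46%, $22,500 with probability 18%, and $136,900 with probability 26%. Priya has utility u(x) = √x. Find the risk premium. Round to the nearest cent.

$6,176.64

E[u] = 0.1·√129600 + 0.46·√115600 + 0.18·√22500 + 0.26·√136900 = 0.1·360 + 0.46·340 + 0.18·150 + 0.26·370 = 315.6
CE = (315.6)² = 99603.36
Risk premium = EV − CE = 105780 − 99603.36 = 6176.64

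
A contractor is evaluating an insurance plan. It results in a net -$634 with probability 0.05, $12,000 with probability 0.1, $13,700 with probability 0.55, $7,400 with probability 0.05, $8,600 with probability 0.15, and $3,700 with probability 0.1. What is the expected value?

EV = 0.05 × (-634) + 0.1 × 12000 + 0.55 × 13700 + 0.05 × 7400 + 0.15 × 8600 + 0.1 × 3700 = -31.7 + 1200 + 7535 + 370 + 1290 + 370 = 10733.3

$10,733.30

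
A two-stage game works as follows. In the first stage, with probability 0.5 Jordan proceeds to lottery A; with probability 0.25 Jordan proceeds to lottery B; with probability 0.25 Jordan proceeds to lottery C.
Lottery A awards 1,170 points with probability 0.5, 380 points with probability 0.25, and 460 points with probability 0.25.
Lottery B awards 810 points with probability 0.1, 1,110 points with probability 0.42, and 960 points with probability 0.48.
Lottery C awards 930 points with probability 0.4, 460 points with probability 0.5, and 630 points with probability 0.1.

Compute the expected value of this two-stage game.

815.75 points

EV(A) = 0.5 × 1170 + 0.25 × 380 + 0.25 × 460 = 585 + 95 + 115 = 795
EV(B) = 0.1 × 810 + 0.42 × 1110 + 0.48 × 960 = 81 + 466.2 + 460.8 = 1008
EV(C) = 0.4 × 930 + 0.5 × 460 + 0.1 × 630 = 372 + 230 + 63 = 665
Overall = 0.5 × 795 + 0.25 × 1008 + 0.25 × 665 = 397.5 + 252 + 166.25 = 815.75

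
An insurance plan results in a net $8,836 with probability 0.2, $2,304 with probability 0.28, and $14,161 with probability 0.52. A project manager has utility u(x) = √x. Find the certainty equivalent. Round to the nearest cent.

E[u] = 0.2·√8836 + 0.28·√2304 + 0.52·√14161 = 0.2·94 + 0.28·48 + 0.52·119 = 94.12
CE = (94.12)² = 8858.5744

$8,858.57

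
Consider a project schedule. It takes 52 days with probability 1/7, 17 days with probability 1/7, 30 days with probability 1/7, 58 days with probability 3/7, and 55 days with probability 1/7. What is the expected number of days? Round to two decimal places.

46.86 days

EV = 1/7 × 52 + 1/7 × 17 + 1/7 × 30 + 3/7 × 58 + 1/7 × 55 = 7.4286 + 2.4286 + 4.2857 + 24.8571 + 7.8571 = 46.8571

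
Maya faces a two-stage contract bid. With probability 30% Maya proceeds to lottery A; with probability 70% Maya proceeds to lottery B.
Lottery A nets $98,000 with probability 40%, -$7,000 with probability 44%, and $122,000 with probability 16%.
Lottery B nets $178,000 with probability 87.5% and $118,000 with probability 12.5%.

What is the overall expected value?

EV(A) = 0.4 × 98000 + 0.44 × (-7000) + 0.16 × 122000 = 39200 − 3080 + 19520 = 55640
EV(B) = 0.875 × 178000 + 0.125 × 118000 = 155750 + 14750 = 170500
Overall = 0.3 × 55640 + 0.7 × 170500 = 16692 + 119350 = 136042

$136,042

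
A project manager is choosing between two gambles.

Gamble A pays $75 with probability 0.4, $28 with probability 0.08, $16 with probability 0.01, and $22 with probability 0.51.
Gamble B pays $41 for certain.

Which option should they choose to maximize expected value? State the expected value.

Gamble A = 0.4 × 75 + 0.08 × 28 + 0.01 × 16 + 0.51 × 22 = 30 + 2.24 + 0.16 + 11.22 = 43.62
Gamble B: 41 (certain)

Gamble A ($43.62)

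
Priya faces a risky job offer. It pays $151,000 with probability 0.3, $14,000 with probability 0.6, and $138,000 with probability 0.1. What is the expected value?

EV = 0.3 × 151000 + 0.6 × 14000 + 0.1 × 138000 = 45300 + 8400 + 13800 = 67500

$67,500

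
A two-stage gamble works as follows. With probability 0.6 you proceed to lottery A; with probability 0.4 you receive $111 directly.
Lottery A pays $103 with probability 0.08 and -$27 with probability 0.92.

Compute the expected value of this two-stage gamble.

$34.44

EV(A) = 0.08 × 103 + 0.92 × (-27) = 8.24 − 24.84 = -16.6
Branch B: 111 (certain)
Overall = 0.6 × (-16.6) + 0.4 × 111 = -9.96 + 44.4 = 34.44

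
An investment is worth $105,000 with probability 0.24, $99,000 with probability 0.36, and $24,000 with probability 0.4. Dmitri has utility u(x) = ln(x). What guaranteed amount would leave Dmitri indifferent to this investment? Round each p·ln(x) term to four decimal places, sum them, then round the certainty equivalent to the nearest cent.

$56,959.74

E[u] = 0.24·ln(105000) + 0.36·ln(99000) + 0.4·ln(24000) = 2.7748 + 4.1410 + 4.0343 = 10.9501
CE = e^10.9501 ≈ 56959.74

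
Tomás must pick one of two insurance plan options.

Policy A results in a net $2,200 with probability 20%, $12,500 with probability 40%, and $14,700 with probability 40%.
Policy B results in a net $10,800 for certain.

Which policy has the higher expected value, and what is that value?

Policy A ($11,320)

Policy A = 0.2 × 2200 + 0.4 × 12500 + 0.4 × 14700 = 440 + 5000 + 5880 = 11320
Policy B: 10800 (certain)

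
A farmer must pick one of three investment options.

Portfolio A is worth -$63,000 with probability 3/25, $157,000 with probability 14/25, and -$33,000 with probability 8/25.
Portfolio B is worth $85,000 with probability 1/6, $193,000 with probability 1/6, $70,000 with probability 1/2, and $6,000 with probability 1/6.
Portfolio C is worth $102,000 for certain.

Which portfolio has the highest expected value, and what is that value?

Portfolio A = 3/25 × (-63000) + 14/25 × 157000 + 8/25 × (-33000) = -7560 + 87920 − 10560 = 69800
Portfolio B = 1/6 × 85000 + 1/6 × 193000 + 1/2 × 70000 + 1/6 × 6000 = 14166.6667 + 32166.6667 + 35000 + 1000 = 82333.3333
Portfolio C: 102000 (certain)

Portfolio C ($102,000)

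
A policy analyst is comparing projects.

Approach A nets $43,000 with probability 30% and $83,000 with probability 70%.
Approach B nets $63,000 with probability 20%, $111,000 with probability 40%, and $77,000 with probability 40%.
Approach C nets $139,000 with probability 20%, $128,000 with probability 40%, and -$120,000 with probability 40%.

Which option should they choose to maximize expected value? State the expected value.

Approach B ($87,800)

Approach A = 0.3 × 43000 + 0.7 × 83000 = 12900 + 58100 = 71000
Approach B = 0.2 × 63000 + 0.4 × 111000 + 0.4 × 77000 = 12600 + 44400 + 30800 = 87800
Approach C = 0.2 × 139000 + 0.4 × 128000 + 0.4 × (-120000) = 27800 + 51200 − 48000 = 31000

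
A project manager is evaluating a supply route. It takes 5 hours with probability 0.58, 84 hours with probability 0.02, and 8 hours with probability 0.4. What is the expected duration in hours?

7.78 hours

EV = 0.58 × 5 + 0.02 × 84 + 0.4 × 8 = 2.9 + 1.68 + 3.2 = 7.78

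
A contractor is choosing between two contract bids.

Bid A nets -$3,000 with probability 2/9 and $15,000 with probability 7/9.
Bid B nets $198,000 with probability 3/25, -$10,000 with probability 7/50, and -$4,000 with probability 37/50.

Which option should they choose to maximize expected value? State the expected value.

Bid B ($19,400)

Bid A = 2/9 × (-3000) + 7/9 × 15000 = -666.6667 + 11666.6667 = 11000
Bid B = 3/25 × 198000 + 7/50 × (-10000) + 37/50 × (-4000) = 23760 − 1400 − 2960 = 19400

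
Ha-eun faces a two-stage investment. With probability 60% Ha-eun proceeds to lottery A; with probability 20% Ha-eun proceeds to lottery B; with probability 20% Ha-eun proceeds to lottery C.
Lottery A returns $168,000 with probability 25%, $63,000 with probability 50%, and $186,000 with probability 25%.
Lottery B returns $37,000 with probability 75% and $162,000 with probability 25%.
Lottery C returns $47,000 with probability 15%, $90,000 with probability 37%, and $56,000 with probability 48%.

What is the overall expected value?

EV(A) = 0.25 × 168000 + 0.5 × 63000 + 0.25 × 186000 = 42000 + 31500 + 46500 = 120000
EV(B) = 0.75 × 37000 + 0.25 × 162000 = 27750 + 40500 = 68250
EV(C) = 0.15 × 47000 + 0.37 × 90000 + 0.48 × 56000 = 7050 + 33300 + 26880 = 67230
Overall = 0.6 × 120000 + 0.2 × 68250 + 0.2 × 67230 = 72000 + 13650 + 13446 = 99096

$99,096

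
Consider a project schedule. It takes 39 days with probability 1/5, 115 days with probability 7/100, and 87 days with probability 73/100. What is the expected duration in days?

79.36 days

EV = 1/5 × 39 + 7/100 × 115 + 73/100 × 87 = 7.8 + 8.05 + 63.51 = 79.36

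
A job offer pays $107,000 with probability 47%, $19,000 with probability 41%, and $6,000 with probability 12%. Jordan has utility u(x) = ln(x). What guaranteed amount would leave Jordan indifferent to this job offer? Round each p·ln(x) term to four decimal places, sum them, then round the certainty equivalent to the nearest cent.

E[u] = 0.47·ln(107000) + 0.41·ln(19000) + 0.12·ln(6000) = 5.4429 + 4.0394 + 1.0439 = 10.5262
CE = e^10.5262 ≈ 37279.54

$37,279.54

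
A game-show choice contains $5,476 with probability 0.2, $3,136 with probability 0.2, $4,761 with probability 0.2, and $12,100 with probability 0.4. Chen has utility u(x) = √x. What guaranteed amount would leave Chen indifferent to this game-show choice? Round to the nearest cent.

$7,022.44

E[u] = 0.2·√5476 + 0.2·√3136 + 0.2·√4761 + 0.4·√12100 = 0.2·74 + 0.2·56 + 0.2·69 + 0.4·110 = 83.8
CE = (83.8)² = 7022.44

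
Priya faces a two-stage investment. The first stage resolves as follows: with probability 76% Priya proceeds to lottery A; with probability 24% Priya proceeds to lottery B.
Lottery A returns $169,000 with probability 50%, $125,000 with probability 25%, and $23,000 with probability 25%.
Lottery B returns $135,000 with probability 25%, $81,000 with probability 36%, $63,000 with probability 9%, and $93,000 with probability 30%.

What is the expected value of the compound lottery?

EV(A) = 0.5 × 169000 + 0.25 × 125000 + 0.25 × 23000 = 84500 + 31250 + 5750 = 121500
EV(B) = 0.25 × 135000 + 0.36 × 81000 + 0.09 × 63000 + 0.3 × 93000 = 33750 + 29160 + 5670 + 27900 = 96480
Overall = 0.76 × 121500 + 0.24 × 96480 = 92340 + 23155.2 = 115495.2

$115,495.20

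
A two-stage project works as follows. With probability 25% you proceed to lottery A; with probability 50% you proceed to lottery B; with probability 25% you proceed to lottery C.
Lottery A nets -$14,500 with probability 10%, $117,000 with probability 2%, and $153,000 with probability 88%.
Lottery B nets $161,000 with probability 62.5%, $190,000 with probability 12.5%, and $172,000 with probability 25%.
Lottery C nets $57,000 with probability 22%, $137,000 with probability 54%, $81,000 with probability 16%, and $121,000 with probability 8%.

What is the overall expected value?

EV(A) = 0.1 × (-14500) + 0.02 × 117000 + 0.88 × 153000 = -1450 + 2340 + 134640 = 135530
EV(B) = 0.625 × 161000 + 0.125 × 190000 + 0.25 × 172000 = 100625 + 23750 + 43000 = 167375
EV(C) = 0.22 × 57000 + 0.54 × 137000 + 0.16 × 81000 + 0.08 × 121000 = 12540 + 73980 + 12960 + 9680 = 109160
Overall = 0.25 × 135530 + 0.5 × 167375 + 0.25 × 109160 = 33882.5 + 83687.5 + 27290 = 144860

$144,860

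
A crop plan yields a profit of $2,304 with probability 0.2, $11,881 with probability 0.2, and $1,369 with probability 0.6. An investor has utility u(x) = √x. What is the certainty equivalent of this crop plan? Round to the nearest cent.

$2,872.96

E[u] = 0.2·√2304 + 0.2·√11881 + 0.6·√1369 = 0.2·48 + 0.2·109 + 0.6·37 = 53.6
CE = (53.6)² = 2872.96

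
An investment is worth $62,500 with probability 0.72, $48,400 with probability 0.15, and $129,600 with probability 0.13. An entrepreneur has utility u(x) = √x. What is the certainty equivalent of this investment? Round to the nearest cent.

$67,496.04

E[u] = 0.72·√62500 + 0.15·√48400 + 0.13·√129600 = 0.72·250 + 0.15·220 + 0.13·360 = 259.8
CE = (259.8)² = 67496.04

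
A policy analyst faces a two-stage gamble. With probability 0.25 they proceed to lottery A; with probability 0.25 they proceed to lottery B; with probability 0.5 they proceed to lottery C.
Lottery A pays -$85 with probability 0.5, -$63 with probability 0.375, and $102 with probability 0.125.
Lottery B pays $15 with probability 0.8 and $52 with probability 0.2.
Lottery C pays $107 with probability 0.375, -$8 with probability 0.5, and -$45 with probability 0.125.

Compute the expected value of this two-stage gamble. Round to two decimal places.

EV(A) = 0.5 × (-85) + 0.375 × (-63) + 0.125 × 102 = -42.5 − 23.625 + 12.75 = -53.375
EV(B) = 0.8 × 15 + 0.2 × 52 = 12 + 10.4 = 22.4
EV(C) = 0.375 × 107 + 0.5 × (-8) + 0.125 × (-45) = 40.125 − 4 − 5.625 = 30.5
Overall = 0.25 × (-53.375) + 0.25 × 22.4 + 0.5 × 30.5 = -13.34375 + 5.6 + 15.25 = 7.50625

$7.51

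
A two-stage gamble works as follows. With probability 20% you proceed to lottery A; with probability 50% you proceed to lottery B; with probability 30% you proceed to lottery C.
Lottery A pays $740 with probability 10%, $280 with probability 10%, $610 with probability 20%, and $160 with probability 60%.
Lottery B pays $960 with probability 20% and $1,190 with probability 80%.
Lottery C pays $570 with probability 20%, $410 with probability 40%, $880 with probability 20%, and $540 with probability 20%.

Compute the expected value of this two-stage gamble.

$804.60

EV(A) = 0.1 × 740 + 0.1 × 280 + 0.2 × 610 + 0.6 × 160 = 74 + 28 + 122 + 96 = 320
EV(B) = 0.2 × 960 + 0.8 × 1190 = 192 + 952 = 1144
EV(C) = 0.2 × 570 + 0.4 × 410 + 0.2 × 880 + 0.2 × 540 = 114 + 164 + 176 + 108 = 562
Overall = 0.2 × 320 + 0.5 × 1144 + 0.3 × 562 = 64 + 572 + 168.6 = 804.6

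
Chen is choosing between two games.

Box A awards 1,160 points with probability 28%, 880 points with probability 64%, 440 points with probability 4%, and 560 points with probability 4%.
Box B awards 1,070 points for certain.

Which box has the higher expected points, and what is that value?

Box B (1,070 points)

Box A = 0.28 × 1160 + 0.64 × 880 + 0.04 × 440 + 0.04 × 560 = 324.8 + 563.2 + 17.6 + 22.4 = 928
Box B: 1070 (certain)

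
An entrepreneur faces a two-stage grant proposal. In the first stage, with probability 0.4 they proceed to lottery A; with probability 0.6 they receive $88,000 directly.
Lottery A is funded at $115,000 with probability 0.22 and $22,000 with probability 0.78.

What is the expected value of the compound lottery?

EV(A) = 0.22 × 115000 + 0.78 × 22000 = 25300 + 17160 = 42460
Branch B: 88000 (certain)
Overall = 0.4 × 42460 + 0.6 × 88000 = 16984 + 52800 = 69784

$69,784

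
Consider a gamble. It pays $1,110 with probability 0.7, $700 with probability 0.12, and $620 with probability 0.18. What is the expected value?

$972.60

EV = 0.7 × 1110 + 0.12 × 700 + 0.18 × 620 = 777 + 84 + 111.6 = 972.6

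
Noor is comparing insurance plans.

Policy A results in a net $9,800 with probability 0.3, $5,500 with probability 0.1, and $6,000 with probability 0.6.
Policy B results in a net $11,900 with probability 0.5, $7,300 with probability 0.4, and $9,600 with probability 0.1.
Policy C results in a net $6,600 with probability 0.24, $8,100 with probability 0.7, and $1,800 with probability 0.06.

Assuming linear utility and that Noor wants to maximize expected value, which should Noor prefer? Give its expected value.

Policy A = 0.3 × 9800 + 0.1 × 5500 + 0.6 × 6000 = 2940 + 550 + 3600 = 7090
Policy B = 0.5 × 11900 + 0.4 × 7300 + 0.1 × 9600 = 5950 + 2920 + 960 = 9830
Policy C = 0.24 × 6600 + 0.7 × 8100 + 0.06 × 1800 = 1584 + 5670 + 108 = 7362

Policy B ($9,830)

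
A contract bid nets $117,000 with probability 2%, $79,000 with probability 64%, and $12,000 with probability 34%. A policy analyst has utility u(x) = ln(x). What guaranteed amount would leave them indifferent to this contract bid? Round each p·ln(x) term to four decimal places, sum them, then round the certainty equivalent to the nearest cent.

$41,952.78

E[u] = 0.02·ln(117000) + 0.64·ln(79000) + 0.34·ln(12000) = 0.2334 + 7.2174 + 3.1935 = 10.6443
CE = e^10.6443 ≈ 41952.78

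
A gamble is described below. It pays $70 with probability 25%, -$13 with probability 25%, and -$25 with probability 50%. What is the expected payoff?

EV = 0.25 × 70 + 0.25 × (-13) + 0.5 × (-25) = 17.5 − 3.25 − 12.5 = 1.75

$1.75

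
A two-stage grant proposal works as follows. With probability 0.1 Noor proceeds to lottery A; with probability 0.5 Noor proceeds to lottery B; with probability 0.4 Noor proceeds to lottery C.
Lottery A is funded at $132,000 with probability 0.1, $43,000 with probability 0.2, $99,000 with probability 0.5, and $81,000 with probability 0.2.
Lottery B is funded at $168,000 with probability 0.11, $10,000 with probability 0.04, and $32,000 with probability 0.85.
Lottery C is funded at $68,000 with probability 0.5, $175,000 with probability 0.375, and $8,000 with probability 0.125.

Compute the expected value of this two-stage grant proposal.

EV(A) = 0.1 × 132000 + 0.2 × 43000 + 0.5 × 99000 + 0.2 × 81000 = 13200 + 8600 + 49500 + 16200 = 87500
EV(B) = 0.11 × 168000 + 0.04 × 10000 + 0.85 × 32000 = 18480 + 400 + 27200 = 46080
EV(C) = 0.5 × 68000 + 0.375 × 175000 + 0.125 × 8000 = 34000 + 65625 + 1000 = 100625
Overall = 0.1 × 87500 + 0.5 × 46080 + 0.4 × 100625 = 8750 + 23040 + 40250 = 72040

$72,040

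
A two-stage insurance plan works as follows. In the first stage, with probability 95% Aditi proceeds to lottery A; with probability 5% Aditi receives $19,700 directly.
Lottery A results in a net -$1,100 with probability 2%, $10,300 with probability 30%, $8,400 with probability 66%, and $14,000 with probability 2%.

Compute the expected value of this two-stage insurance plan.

$9,432.40

EV(A) = 0.02 × (-1100) + 0.3 × 10300 + 0.66 × 8400 + 0.02 × 14000 = -22 + 3090 + 5544 + 280 = 8892
Branch B: 19700 (certain)
Overall = 0.95 × 8892 + 0.05 × 19700 = 8447.4 + 985 = 9432.4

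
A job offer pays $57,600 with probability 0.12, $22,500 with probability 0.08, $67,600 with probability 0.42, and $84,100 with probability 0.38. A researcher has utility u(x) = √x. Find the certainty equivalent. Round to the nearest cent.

E[u] = 0.12·√57600 + 0.08·√22500 + 0.42·√67600 + 0.38·√84100 = 0.12·240 + 0.08·150 + 0.42·260 + 0.38·290 = 260.2
CE = (260.2)² = 67704.04

$67,704.04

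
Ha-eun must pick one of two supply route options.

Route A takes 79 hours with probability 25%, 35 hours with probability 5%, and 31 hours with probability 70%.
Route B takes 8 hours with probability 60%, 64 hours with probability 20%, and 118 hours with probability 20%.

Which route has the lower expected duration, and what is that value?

Route B (41.2 hours)

Route A = 0.25 × 79 + 0.05 × 35 + 0.7 × 31 = 19.75 + 1.75 + 21.7 = 43.2
Route B = 0.6 × 8 + 0.2 × 64 + 0.2 × 118 = 4.8 + 12.8 + 23.6 = 41.2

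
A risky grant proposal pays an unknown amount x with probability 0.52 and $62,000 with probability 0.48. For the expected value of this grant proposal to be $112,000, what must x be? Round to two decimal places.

x = $158,153.85

0.52·x + 0.48·62000 = 112000
0.52·x = 112000 − 29760 = 82240
x = 82240 / 0.52 = 158153.8462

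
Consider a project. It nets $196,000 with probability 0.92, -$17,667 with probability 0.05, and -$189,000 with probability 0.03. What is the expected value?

$173,766.65

EV = 0.92 × 196000 + 0.05 × (-17667) + 0.03 × (-189000) = 180320 − 883.35 − 5670 = 173766.65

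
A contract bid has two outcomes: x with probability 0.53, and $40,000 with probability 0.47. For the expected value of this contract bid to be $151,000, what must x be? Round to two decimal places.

x = $249,433.96

0.53·x + 0.47·40000 = 151000
0.53·x = 151000 − 18800 = 132200
x = 132200 / 0.53 = 249433.9623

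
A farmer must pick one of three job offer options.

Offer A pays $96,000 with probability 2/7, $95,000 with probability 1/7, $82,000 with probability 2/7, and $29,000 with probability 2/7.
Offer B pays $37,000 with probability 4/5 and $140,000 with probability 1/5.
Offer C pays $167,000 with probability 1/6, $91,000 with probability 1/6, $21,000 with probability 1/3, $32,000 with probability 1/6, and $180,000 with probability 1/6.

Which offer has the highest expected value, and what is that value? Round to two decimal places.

Offer A = 2/7 × 96000 + 1/7 × 95000 + 2/7 × 82000 + 2/7 × 29000 = 27428.5714 + 13571.4286 + 23428.5714 + 8285.7143 = 72714.2857
Offer B = 4/5 × 37000 + 1/5 × 140000 = 29600 + 28000 = 57600
Offer C = 1/6 × 167000 + 1/6 × 91000 + 1/3 × 21000 + 1/6 × 32000 + 1/6 × 180000 = 27833.3333 + 15166.6667 + 7000 + 5333.3333 + 30000 = 85333.3333

Offer C ($85,333.33)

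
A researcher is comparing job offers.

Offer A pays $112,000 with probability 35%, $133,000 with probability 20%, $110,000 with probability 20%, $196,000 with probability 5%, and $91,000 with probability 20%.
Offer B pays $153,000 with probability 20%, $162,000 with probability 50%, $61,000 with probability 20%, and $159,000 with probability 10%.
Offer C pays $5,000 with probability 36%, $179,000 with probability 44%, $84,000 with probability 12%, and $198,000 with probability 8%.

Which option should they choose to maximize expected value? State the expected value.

Offer B ($139,700)

Offer A = 0.35 × 112000 + 0.2 × 133000 + 0.2 × 110000 + 0.05 × 196000 + 0.2 × 91000 = 39200 + 26600 + 22000 + 9800 + 18200 = 115800
Offer B = 0.2 × 153000 + 0.5 × 162000 + 0.2 × 61000 + 0.1 × 159000 = 30600 + 81000 + 12200 + 15900 = 139700
Offer C = 0.36 × 5000 + 0.44 × 179000 + 0.12 × 84000 + 0.08 × 198000 = 1800 + 78760 + 10080 + 15840 = 106480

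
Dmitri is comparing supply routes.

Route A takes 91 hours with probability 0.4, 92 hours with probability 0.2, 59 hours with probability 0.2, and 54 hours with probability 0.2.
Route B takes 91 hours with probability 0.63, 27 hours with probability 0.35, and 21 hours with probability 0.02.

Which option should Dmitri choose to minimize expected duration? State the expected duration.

Route B (67.2 hours)

Route A = 0.4 × 91 + 0.2 × 92 + 0.2 × 59 + 0.2 × 54 = 36.4 + 18.4 + 11.8 + 10.8 = 77.4
Route B = 0.63 × 91 + 0.35 × 27 + 0.02 × 21 = 57.33 + 9.45 + 0.42 = 67.2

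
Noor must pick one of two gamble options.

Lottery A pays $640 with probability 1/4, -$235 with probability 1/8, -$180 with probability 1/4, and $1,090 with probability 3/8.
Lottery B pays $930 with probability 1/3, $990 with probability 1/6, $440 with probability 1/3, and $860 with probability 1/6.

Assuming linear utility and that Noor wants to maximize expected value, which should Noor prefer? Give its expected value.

Lottery A = 1/4 × 640 + 1/8 × (-235) + 1/4 × (-180) + 3/8 × 1090 = 160 − 29.375 − 45 + 408.75 = 494.375
Lottery B = 1/3 × 930 + 1/6 × 990 + 1/3 × 440 + 1/6 × 860 = 310 + 165 + 146.6667 + 143.3333 = 765

Lottery B ($765)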